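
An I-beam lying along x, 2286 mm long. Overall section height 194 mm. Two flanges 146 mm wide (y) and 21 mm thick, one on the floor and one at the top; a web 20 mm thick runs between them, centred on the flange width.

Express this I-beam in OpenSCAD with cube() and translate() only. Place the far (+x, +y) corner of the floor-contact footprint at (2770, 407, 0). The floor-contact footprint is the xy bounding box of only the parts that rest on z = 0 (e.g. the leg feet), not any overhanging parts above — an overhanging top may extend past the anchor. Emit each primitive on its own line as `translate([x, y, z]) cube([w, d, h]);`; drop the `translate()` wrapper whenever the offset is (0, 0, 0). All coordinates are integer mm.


translate([484, 261, 0]) cube([2286, 146, 21]);
translate([484, 324, 21]) cube([2286, 20, 152]);
translate([484, 261, 173]) cube([2286, 146, 21]);


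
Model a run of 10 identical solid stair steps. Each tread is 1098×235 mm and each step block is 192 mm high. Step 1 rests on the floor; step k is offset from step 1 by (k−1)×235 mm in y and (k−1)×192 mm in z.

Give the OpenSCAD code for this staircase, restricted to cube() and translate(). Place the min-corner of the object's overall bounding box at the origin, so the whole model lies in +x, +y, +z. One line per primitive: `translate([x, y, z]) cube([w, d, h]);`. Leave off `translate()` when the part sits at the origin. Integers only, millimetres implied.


cube([1098, 235, 192]);
translate([0, 235, 192]) cube([1098, 235, 192]);
translate([0, 470, 384]) cube([1098, 235, 192]);
translate([0, 705, 576]) cube([1098, 235, 192]);
translate([0, 940, 768]) cube([1098, 235, 192]);
translate([0, 1175, 960]) cube([1098, 235, 192]);
translate([0, 1410, 1152]) cube([1098, 235, 192]);
translate([0, 1645, 1344]) cube([1098, 235, 192]);
translate([0, 1880, 1536]) cube([1098, 235, 192]);
translate([0, 2115, 1728]) cube([1098, 235, 192]);


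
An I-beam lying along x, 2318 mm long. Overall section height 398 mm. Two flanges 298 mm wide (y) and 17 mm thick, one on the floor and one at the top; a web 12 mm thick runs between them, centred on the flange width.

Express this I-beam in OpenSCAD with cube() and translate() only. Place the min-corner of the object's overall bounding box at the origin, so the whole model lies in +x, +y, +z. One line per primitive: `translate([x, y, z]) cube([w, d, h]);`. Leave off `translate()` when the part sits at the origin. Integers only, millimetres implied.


cube([2318, 298, 17]);
translate([0, 143, 17]) cube([2318, 12, 364]);
translate([0, 0, 381]) cube([2318, 298, 17]);


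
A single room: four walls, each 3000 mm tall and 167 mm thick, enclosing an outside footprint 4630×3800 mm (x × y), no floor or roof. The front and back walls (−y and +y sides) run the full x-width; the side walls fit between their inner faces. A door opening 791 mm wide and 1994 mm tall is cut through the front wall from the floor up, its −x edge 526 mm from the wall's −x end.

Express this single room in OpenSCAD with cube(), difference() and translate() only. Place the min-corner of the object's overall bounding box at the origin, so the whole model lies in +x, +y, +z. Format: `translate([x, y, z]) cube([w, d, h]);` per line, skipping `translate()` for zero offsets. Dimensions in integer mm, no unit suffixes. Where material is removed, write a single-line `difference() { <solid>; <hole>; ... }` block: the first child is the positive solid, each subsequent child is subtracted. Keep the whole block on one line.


difference() { cube([4630, 167, 3000]); translate([526, 0, 0]) cube([791, 167, 1994]); }
translate([0, 3633, 0]) cube([4630, 167, 3000]);
translate([0, 167, 0]) cube([167, 3466, 3000]);
translate([4463, 167, 0]) cube([167, 3466, 3000]);


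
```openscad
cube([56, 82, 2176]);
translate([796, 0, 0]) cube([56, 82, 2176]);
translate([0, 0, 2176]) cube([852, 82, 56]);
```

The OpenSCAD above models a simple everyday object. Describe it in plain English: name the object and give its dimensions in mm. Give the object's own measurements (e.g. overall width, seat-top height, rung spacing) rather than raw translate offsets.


A door frame. The clear opening is 740 mm wide and 2176 mm high. Two 56 mm wide jambs, 82 mm deep, stand either side of the opening from the floor to the top of the opening. A 56 mm thick head sits across the top of both jambs, spanning the full outside width of the frame.


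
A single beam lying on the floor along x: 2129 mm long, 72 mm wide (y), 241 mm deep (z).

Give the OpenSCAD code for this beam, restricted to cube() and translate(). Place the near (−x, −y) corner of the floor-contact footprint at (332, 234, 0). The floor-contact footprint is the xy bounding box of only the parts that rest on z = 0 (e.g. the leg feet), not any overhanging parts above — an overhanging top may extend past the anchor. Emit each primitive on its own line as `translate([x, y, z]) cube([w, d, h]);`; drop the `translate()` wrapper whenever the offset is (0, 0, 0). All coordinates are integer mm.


translate([332, 234, 0]) cube([2129, 72, 241]);


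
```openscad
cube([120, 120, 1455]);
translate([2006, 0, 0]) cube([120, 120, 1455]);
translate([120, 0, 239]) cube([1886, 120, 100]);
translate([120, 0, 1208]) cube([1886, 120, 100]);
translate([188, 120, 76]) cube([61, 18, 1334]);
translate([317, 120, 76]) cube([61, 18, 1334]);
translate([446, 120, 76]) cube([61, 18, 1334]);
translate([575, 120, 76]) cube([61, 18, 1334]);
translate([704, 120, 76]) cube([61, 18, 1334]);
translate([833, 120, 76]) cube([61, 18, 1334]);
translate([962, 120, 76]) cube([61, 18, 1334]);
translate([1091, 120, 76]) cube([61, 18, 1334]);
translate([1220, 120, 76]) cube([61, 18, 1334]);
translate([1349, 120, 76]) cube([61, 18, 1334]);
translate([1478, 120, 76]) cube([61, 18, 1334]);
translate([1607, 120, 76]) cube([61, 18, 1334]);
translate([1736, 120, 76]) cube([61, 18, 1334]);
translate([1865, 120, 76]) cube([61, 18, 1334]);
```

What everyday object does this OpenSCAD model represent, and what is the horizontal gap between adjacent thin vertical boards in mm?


A fence section. The picket gap is 68 mm.

Two posts, two rails, 14 pickets — a fence section. Span 1886 mm holds 14 pickets of 61 mm with 15 equal gaps: ⌊(1886 − 14·61) / 15⌋ = 68 mm.


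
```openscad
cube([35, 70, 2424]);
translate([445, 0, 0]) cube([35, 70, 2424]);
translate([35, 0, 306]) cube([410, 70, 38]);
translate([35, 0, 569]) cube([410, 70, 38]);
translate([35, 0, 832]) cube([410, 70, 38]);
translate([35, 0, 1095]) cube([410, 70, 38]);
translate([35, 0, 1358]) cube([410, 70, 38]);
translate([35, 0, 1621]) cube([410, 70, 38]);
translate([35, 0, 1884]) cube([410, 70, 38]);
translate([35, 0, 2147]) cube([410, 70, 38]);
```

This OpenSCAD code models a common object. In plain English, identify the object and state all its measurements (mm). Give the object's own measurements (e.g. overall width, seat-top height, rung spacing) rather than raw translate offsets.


A straight ladder. Two 35×70 mm vertical rails, 2424 mm tall, stand 480 mm apart (outside-to-outside) with their front faces coplanar on the −y side. 8 rungs, each 70 mm deep and 38 mm tall, span between the inner faces of the rails, front faces flush with the rails. The lowest rung's underside is at z = 306 mm and rungs are spaced 263 mm apart (underside to underside).


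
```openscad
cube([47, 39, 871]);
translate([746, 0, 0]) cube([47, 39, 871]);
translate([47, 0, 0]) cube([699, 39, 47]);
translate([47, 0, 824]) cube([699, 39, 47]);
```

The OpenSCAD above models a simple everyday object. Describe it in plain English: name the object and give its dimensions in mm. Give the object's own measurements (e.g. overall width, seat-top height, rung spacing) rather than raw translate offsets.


A rectangular picture frame lying in the x–z plane (depth along y). The opening is 699 mm wide (x) by 777 mm tall (z), surrounded by a border 47 mm wide on all four sides. The frame is 39 mm deep and is made of two full-height vertical stiles with two horizontal rails fitted between them.


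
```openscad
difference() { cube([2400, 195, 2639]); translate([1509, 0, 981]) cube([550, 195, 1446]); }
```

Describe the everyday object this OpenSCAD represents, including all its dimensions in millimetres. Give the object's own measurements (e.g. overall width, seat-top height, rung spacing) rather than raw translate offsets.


A wall 2400 mm long (x), 195 mm thick (y), 2639 mm tall, with a rectangular window opening cut through it. The opening is 550 mm wide and 1446 mm tall; its sill is at z = 981 mm and its near (−x) edge is 1509 mm from the wall's −x end. The opening passes through the full wall thickness.


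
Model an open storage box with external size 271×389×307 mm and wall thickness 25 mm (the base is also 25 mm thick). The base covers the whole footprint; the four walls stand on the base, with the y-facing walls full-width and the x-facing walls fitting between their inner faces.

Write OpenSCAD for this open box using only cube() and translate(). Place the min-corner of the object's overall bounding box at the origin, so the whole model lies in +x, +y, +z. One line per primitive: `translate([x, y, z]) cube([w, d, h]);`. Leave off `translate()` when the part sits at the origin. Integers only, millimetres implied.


cube([271, 389, 25]);
translate([0, 0, 25]) cube([271, 25, 282]);
translate([0, 364, 25]) cube([271, 25, 282]);
translate([0, 25, 25]) cube([25, 339, 282]);
translate([246, 25, 25]) cube([25, 339, 282]);


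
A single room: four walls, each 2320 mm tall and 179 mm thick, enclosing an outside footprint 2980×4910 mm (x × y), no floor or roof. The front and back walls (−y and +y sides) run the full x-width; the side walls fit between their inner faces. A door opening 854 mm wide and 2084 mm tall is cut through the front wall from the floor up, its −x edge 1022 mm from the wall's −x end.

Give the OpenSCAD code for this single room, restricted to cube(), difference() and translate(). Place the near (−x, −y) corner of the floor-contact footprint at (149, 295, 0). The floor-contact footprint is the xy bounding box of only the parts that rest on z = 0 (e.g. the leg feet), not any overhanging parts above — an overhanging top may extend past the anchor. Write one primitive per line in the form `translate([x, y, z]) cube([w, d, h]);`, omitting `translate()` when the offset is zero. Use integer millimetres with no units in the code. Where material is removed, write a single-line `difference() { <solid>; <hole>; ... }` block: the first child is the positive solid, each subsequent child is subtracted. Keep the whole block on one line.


difference() { translate([149, 295, 0]) cube([2980, 179, 2320]); translate([1171, 295, 0]) cube([854, 179, 2084]); }
translate([149, 5026, 0]) cube([2980, 179, 2320]);
translate([149, 474, 0]) cube([179, 4552, 2320]);
translate([2950, 474, 0]) cube([179, 4552, 2320]);


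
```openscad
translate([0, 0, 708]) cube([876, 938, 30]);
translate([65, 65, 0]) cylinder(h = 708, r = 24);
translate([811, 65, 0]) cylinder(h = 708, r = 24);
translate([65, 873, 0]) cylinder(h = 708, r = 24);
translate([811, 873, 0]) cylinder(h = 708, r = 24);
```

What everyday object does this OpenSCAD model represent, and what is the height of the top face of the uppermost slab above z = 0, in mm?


A table. The table height is 738 mm.

A 876×938×30 slab sits at z = 708 on four Ø48 mm round legs — a table. The top surface is at 708 + 30 = 738 mm.


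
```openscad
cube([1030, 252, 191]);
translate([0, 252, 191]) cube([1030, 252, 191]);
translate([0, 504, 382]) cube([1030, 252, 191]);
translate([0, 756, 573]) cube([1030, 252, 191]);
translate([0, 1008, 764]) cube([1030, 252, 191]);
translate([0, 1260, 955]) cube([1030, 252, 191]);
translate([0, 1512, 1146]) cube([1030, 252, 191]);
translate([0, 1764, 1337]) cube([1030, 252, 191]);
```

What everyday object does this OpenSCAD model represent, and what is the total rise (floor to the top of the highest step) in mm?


A staircase. The total rise is 1528 mm.

8 identical blocks, each offset up and back from the previous — a staircase. Each step is 191 mm tall and there are 8 of them, so the total rise is 8 × 191 = 1528 mm.


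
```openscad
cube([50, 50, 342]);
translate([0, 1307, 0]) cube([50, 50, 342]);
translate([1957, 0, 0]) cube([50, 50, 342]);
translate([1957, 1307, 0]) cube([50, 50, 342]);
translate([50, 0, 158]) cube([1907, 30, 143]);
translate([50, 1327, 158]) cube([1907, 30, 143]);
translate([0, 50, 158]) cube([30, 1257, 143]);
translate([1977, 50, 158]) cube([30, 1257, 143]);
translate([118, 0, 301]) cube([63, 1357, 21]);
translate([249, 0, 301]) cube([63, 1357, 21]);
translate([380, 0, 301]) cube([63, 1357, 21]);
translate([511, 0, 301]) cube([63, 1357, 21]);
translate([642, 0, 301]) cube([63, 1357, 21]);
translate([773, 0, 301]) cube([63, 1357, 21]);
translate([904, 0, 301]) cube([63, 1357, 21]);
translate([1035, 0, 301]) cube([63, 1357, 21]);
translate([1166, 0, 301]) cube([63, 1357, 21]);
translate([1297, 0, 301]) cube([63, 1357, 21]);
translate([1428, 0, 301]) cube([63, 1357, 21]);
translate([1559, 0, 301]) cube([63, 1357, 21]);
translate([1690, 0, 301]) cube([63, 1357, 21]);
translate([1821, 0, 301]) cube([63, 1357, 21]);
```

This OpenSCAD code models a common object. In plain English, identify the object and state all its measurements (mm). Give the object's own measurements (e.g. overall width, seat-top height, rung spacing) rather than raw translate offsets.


A bed frame 2007 mm long (x) by 1357 mm wide (y). Four 50×50 mm corner posts, 342 mm tall, at the corners of the footprint. Four rails of 30 mm thickness and 143 mm height run between adjacent posts with their undersides at z = 158 mm, their outer faces flush with the outside of the frame (the two x-running rails run between the posts' inner faces; the two y-running rails run between the posts' inner faces). 14 slats, each 63 mm wide (x) and 21 mm thick, lie across the top of the two x-running rails, running the full 1357 mm width of the frame in y; along x they sit between the end posts with a 68 mm gap after the −x posts and between neighbouring slats, leaving 73 mm before the +x posts.


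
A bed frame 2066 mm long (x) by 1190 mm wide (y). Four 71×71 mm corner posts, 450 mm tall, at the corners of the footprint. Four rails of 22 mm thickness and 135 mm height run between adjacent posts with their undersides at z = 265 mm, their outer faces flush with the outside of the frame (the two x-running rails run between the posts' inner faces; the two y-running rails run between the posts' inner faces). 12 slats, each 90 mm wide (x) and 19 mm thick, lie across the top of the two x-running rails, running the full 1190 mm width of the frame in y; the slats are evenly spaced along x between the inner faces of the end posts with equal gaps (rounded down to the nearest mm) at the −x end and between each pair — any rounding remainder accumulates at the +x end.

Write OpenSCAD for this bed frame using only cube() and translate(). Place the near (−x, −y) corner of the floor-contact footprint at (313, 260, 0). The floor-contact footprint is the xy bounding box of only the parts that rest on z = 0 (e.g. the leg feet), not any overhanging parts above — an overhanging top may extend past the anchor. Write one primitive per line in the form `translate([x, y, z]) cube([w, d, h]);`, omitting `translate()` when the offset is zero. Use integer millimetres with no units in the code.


translate([313, 260, 0]) cube([71, 71, 450]);
translate([313, 1379, 0]) cube([71, 71, 450]);
translate([2308, 260, 0]) cube([71, 71, 450]);
translate([2308, 1379, 0]) cube([71, 71, 450]);
translate([384, 260, 265]) cube([1924, 22, 135]);
translate([384, 1428, 265]) cube([1924, 22, 135]);
translate([313, 331, 265]) cube([22, 1048, 135]);
translate([2357, 331, 265]) cube([22, 1048, 135]);
translate([448, 260, 400]) cube([90, 1190, 19]);
translate([602, 260, 400]) cube([90, 1190, 19]);
translate([756, 260, 400]) cube([90, 1190, 19]);
translate([910, 260, 400]) cube([90, 1190, 19]);
translate([1064, 260, 400]) cube([90, 1190, 19]);
translate([1218, 260, 400]) cube([90, 1190, 19]);
translate([1372, 260, 400]) cube([90, 1190, 19]);
translate([1526, 260, 400]) cube([90, 1190, 19]);
translate([1680, 260, 400]) cube([90, 1190, 19]);
translate([1834, 260, 400]) cube([90, 1190, 19]);
translate([1988, 260, 400]) cube([90, 1190, 19]);
translate([2142, 260, 400]) cube([90, 1190, 19]);


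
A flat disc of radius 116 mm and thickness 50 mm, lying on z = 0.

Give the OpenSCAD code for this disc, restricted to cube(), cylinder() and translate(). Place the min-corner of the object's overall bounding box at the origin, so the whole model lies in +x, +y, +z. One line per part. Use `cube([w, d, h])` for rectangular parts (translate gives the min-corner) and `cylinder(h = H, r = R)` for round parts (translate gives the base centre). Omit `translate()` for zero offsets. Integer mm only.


translate([116, 116, 0]) cylinder(h = 50, r = 116);


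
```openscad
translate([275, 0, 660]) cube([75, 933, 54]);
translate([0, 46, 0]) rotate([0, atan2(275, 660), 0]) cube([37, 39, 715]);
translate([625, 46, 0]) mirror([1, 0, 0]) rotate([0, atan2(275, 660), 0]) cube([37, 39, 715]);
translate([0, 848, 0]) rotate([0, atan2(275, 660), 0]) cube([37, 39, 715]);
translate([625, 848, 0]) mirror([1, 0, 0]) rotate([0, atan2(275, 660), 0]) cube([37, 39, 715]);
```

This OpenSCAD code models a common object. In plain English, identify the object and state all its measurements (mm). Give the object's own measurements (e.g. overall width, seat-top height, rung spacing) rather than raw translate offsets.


A sawhorse. A 75×933×54 mm beam (x, y, z) sits on two A-frame leg pairs. Each pair is two raked legs of 37×39 mm section (39 mm along y) splaying symmetrically in x. Each leg rises 660 mm vertically over 275 mm of horizontal reach and is 715 mm long along its own axis. Every leg's outer bottom edge rests on the floor and its outer top edge meets a bottom edge of the beam — the left legs (tilting toward +x) meet the beam's −x bottom edge, the right legs (their mirror images, tilting toward −x) meet its +x bottom edge — so the leg tops tuck under the beam, the beam's underside is 660 mm above the floor, and the feet are 625 mm apart outside-to-outside with the beam centred between them. The two leg pairs are set in 46 mm from either end of the beam.


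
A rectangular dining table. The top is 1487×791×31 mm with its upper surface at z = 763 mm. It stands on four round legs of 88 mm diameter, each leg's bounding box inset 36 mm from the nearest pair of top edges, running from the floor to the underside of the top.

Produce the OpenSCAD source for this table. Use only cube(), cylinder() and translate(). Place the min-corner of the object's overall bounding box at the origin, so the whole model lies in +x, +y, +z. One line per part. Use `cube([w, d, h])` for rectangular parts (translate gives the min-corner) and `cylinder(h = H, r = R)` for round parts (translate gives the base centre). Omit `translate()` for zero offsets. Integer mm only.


// leg_h = 763 - 31 = 732
translate([0, 0, 732]) cube([1487, 791, 31]);
translate([80, 80, 0]) cylinder(h = 732, r = 44);
translate([1407, 80, 0]) cylinder(h = 732, r = 44);
translate([80, 711, 0]) cylinder(h = 732, r = 44);
translate([1407, 711, 0]) cylinder(h = 732, r = 44);


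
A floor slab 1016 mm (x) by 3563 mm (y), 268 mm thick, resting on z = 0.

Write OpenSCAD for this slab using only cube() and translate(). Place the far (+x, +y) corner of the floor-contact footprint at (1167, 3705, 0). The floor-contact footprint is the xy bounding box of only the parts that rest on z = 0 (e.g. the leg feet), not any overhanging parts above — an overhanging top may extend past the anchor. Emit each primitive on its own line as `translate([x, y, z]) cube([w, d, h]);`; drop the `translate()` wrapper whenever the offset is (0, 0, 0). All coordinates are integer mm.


translate([151, 142, 0]) cube([1016, 3563, 268]);


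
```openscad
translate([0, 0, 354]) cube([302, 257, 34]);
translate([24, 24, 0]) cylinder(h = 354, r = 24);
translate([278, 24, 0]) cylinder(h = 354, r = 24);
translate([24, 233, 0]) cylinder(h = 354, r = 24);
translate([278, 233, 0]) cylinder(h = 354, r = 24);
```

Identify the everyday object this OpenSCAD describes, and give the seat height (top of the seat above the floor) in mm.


A stool. The seat height is 388 mm.

A 302×257×34 slab at z = 354 on four corner cylinders — a stool. The seat top is 354 + 34 = 388 mm.


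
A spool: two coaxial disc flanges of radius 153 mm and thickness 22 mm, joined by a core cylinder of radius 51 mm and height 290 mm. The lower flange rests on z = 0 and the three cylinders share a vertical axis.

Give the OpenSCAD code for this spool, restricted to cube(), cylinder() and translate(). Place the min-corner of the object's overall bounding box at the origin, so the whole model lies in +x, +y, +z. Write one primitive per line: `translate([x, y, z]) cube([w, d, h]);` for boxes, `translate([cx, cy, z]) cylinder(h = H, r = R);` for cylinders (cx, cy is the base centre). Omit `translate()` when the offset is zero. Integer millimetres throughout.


translate([153, 153, 0]) cylinder(h = 22, r = 153);
translate([153, 153, 22]) cylinder(h = 290, r = 51);
translate([153, 153, 312]) cylinder(h = 22, r = 153);


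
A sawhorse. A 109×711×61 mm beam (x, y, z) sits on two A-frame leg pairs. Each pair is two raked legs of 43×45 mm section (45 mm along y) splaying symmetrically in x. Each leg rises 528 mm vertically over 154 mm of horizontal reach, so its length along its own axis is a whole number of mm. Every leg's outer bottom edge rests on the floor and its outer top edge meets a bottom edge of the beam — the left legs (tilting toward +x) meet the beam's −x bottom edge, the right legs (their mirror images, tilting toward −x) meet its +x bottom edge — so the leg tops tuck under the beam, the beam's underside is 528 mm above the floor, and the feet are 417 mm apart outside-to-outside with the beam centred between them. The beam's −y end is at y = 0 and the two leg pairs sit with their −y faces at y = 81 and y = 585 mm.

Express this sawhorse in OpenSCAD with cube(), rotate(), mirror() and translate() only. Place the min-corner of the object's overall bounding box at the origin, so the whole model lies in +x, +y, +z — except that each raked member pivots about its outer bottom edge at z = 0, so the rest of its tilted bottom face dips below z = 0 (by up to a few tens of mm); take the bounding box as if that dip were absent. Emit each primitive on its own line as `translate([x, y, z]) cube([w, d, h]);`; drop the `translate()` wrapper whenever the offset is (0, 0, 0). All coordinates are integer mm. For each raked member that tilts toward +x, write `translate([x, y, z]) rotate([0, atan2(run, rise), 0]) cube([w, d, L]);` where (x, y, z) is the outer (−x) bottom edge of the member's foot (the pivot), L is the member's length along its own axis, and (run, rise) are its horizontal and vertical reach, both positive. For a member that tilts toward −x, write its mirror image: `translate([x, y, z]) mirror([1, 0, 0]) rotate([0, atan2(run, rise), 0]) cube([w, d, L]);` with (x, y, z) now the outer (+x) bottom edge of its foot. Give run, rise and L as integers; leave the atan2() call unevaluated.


translate([154, 0, 528]) cube([109, 711, 61]);
translate([0, 81, 0]) rotate([0, atan2(154, 528), 0]) cube([43, 45, 550]);
translate([417, 81, 0]) mirror([1, 0, 0]) rotate([0, atan2(154, 528), 0]) cube([43, 45, 550]);
translate([0, 585, 0]) rotate([0, atan2(154, 528), 0]) cube([43, 45, 550]);
translate([417, 585, 0]) mirror([1, 0, 0]) rotate([0, atan2(154, 528), 0]) cube([43, 45, 550]);


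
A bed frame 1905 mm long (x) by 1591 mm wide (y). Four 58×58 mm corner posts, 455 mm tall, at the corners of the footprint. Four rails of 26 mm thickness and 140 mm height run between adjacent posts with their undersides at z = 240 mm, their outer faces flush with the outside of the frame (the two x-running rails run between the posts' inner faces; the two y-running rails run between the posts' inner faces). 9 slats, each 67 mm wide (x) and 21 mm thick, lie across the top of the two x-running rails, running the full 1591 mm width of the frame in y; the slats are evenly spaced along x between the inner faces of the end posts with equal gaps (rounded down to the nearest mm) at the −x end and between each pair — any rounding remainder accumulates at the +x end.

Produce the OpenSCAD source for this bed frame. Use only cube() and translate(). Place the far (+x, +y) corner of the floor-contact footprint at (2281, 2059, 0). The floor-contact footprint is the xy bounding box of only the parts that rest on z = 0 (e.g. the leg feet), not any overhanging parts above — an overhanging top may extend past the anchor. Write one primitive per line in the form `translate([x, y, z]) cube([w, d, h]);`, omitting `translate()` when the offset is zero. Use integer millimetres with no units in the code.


// slat z = rail_z + rail_h = 240 + 140 = 380
// slat gap = ⌊(1789 − 9·67) / 10⌋ = 118
translate([376, 468, 0]) cube([58, 58, 455]);
translate([376, 2001, 0]) cube([58, 58, 455]);
translate([2223, 468, 0]) cube([58, 58, 455]);
translate([2223, 2001, 0]) cube([58, 58, 455]);
translate([434, 468, 240]) cube([1789, 26, 140]);
translate([434, 2033, 240]) cube([1789, 26, 140]);
translate([376, 526, 240]) cube([26, 1475, 140]);
translate([2255, 526, 240]) cube([26, 1475, 140]);
translate([552, 468, 380]) cube([67, 1591, 21]);
translate([737, 468, 380]) cube([67, 1591, 21]);
translate([922, 468, 380]) cube([67, 1591, 21]);
translate([1107, 468, 380]) cube([67, 1591, 21]);
translate([1292, 468, 380]) cube([67, 1591, 21]);
translate([1477, 468, 380]) cube([67, 1591, 21]);
translate([1662, 468, 380]) cube([67, 1591, 21]);
translate([1847, 468, 380]) cube([67, 1591, 21]);
translate([2032, 468, 380]) cube([67, 1591, 21]);


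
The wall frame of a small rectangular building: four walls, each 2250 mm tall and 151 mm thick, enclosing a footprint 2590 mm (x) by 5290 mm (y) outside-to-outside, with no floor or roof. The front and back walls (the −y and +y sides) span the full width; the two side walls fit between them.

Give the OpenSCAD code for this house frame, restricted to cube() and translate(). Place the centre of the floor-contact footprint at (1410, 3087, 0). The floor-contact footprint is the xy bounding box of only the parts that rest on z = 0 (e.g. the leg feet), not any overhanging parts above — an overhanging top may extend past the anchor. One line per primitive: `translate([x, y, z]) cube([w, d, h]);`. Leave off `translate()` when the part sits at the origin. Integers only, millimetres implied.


translate([115, 442, 0]) cube([2590, 151, 2250]);
translate([115, 5581, 0]) cube([2590, 151, 2250]);
translate([115, 593, 0]) cube([151, 4988, 2250]);
translate([2554, 593, 0]) cube([151, 4988, 2250]);


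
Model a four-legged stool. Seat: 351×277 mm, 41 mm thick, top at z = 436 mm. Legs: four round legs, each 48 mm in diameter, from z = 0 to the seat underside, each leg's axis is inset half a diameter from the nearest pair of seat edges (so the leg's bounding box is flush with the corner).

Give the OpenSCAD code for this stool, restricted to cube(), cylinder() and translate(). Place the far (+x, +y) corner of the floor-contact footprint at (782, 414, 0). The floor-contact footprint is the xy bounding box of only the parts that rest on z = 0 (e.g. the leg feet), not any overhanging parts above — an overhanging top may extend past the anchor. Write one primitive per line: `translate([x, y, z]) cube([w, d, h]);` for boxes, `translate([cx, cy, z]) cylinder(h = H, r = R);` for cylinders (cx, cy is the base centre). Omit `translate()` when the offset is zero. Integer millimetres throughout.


translate([431, 137, 395]) cube([351, 277, 41]);
translate([455, 161, 0]) cylinder(h = 395, r = 24);
translate([758, 161, 0]) cylinder(h = 395, r = 24);
translate([455, 390, 0]) cylinder(h = 395, r = 24);
translate([758, 390, 0]) cylinder(h = 395, r = 24);


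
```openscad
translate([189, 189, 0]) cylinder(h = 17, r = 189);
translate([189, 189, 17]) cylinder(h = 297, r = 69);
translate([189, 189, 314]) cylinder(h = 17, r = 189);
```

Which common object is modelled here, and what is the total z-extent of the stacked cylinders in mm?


A spool. The overall height is 331 mm.

Three coaxial cylinders, large–small–large — a spool. Two 17 mm flanges and a 297 mm core give 17 + 297 + 17 = 331 mm.


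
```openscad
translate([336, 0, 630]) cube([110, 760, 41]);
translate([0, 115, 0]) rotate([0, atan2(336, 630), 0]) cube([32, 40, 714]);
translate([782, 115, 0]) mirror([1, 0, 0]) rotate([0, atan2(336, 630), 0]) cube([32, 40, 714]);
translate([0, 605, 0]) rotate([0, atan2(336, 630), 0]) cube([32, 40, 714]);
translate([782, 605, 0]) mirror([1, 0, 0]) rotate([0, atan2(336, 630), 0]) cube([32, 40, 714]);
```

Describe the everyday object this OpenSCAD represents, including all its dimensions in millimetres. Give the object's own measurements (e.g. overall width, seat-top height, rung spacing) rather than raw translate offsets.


A sawhorse. A 110×760×41 mm beam (x, y, z) sits on two A-frame leg pairs. Each pair is two raked legs of 32×40 mm section (40 mm along y) splaying symmetrically in x. Each leg rises 630 mm vertically over 336 mm of horizontal reach and is 714 mm long along its own axis. Every leg's outer bottom edge rests on the floor and its outer top edge meets a bottom edge of the beam — the left legs (tilting toward +x) meet the beam's −x bottom edge, the right legs (their mirror images, tilting toward −x) meet its +x bottom edge — so the leg tops tuck under the beam, the beam's underside is 630 mm above the floor, and the feet are 782 mm apart outside-to-outside with the beam centred between them. The two leg pairs are set in 115 mm from either end of the beam.


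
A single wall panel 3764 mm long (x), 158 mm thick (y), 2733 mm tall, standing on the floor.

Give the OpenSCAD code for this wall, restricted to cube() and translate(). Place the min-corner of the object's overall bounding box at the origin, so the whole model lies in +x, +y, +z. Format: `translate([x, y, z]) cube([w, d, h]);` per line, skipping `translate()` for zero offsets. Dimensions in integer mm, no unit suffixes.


cube([3764, 158, 2733]);


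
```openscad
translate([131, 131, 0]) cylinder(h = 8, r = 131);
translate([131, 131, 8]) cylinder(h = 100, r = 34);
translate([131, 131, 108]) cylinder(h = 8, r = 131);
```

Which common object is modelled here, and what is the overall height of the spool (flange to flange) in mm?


A spool. The overall height is 116 mm.

Three coaxial cylinders, large–small–large — a spool. Two 8 mm flanges and a 100 mm core give 8 + 100 + 8 = 116 mm.


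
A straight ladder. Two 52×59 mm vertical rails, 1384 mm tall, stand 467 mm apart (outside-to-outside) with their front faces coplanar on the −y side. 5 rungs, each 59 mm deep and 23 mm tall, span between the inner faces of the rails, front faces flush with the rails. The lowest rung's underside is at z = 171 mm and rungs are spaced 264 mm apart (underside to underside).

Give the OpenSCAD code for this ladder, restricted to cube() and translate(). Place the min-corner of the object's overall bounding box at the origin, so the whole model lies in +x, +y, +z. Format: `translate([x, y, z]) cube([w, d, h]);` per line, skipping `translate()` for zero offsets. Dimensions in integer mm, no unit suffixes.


cube([52, 59, 1384]);
translate([415, 0, 0]) cube([52, 59, 1384]);
translate([52, 0, 171]) cube([363, 59, 23]);
translate([52, 0, 435]) cube([363, 59, 23]);
translate([52, 0, 699]) cube([363, 59, 23]);
translate([52, 0, 963]) cube([363, 59, 23]);
translate([52, 0, 1227]) cube([363, 59, 23]);


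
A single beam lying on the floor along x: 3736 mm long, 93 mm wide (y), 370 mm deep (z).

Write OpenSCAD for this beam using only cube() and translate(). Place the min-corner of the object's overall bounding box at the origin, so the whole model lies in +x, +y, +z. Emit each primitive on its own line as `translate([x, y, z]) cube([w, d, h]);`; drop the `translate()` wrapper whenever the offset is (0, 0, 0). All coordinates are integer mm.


cube([3736, 93, 370]);


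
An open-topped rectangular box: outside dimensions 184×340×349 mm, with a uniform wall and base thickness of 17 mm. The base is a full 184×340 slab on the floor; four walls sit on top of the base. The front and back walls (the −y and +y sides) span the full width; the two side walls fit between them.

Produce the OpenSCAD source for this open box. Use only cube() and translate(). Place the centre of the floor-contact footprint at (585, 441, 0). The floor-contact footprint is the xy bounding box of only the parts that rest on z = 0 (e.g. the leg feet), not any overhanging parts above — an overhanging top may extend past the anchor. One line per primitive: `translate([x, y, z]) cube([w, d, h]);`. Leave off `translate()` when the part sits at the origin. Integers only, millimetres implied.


translate([493, 271, 0]) cube([184, 340, 17]);
translate([493, 271, 17]) cube([184, 17, 332]);
translate([493, 594, 17]) cube([184, 17, 332]);
translate([493, 288, 17]) cube([17, 306, 332]);
translate([660, 288, 17]) cube([17, 306, 332]);


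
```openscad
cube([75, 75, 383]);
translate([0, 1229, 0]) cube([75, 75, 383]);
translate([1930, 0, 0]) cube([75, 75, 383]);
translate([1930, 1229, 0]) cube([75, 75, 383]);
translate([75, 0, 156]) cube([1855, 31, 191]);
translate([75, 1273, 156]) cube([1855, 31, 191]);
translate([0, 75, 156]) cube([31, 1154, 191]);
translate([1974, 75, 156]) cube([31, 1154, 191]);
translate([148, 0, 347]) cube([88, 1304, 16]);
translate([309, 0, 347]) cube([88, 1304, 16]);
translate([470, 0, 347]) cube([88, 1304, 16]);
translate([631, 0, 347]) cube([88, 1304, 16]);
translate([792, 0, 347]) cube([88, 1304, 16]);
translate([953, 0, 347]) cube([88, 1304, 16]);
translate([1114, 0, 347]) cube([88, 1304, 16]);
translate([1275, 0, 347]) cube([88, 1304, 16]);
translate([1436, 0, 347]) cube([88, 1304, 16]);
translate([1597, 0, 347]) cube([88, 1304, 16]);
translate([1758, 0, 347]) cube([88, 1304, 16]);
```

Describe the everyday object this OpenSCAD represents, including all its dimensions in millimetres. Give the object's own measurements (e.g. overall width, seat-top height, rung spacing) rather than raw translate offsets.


A bed frame 2005 mm long (x) by 1304 mm wide (y). Four 75×75 mm corner posts, 383 mm tall, at the corners of the footprint. Four rails of 31 mm thickness and 191 mm height run between adjacent posts with their undersides at z = 156 mm, their outer faces flush with the outside of the frame (the two x-running rails run between the posts' inner faces; the two y-running rails run between the posts' inner faces). 11 slats, each 88 mm wide (x) and 16 mm thick, lie across the top of the two x-running rails, running the full 1304 mm width of the frame in y; along x they sit between the end posts with a 73 mm gap after the −x posts and between neighbouring slats, leaving 84 mm before the +x posts.


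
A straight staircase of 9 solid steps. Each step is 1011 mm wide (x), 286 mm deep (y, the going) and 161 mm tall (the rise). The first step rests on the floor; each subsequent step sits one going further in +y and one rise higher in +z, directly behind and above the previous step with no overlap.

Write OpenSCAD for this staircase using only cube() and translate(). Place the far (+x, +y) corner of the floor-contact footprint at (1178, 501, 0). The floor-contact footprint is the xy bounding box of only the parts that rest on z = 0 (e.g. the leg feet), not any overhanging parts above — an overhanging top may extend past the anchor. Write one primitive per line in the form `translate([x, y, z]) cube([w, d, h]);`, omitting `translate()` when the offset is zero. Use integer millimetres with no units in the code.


translate([167, 215, 0]) cube([1011, 286, 161]);
translate([167, 501, 161]) cube([1011, 286, 161]);
translate([167, 787, 322]) cube([1011, 286, 161]);
translate([167, 1073, 483]) cube([1011, 286, 161]);
translate([167, 1359, 644]) cube([1011, 286, 161]);
translate([167, 1645, 805]) cube([1011, 286, 161]);
translate([167, 1931, 966]) cube([1011, 286, 161]);
translate([167, 2217, 1127]) cube([1011, 286, 161]);
translate([167, 2503, 1288]) cube([1011, 286, 161]);


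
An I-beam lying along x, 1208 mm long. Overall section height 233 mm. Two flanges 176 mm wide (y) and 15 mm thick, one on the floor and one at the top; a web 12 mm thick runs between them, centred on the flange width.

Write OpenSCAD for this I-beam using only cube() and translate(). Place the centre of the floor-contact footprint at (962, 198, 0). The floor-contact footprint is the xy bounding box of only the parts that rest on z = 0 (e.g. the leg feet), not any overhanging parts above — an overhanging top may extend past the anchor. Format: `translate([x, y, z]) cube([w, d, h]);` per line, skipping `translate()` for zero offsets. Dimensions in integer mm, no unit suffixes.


translate([358, 110, 0]) cube([1208, 176, 15]);
translate([358, 192, 15]) cube([1208, 12, 203]);
translate([358, 110, 218]) cube([1208, 176, 15]);


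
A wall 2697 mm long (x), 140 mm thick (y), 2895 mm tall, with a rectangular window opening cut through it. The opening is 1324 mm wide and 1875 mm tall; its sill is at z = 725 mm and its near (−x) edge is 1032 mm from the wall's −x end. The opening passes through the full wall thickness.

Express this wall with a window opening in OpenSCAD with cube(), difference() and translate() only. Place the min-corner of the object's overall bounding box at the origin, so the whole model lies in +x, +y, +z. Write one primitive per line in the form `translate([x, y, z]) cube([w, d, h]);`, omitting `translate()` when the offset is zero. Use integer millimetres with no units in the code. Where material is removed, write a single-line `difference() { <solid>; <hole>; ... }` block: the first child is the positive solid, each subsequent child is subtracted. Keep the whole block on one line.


difference() { cube([2697, 140, 2895]); translate([1032, 0, 725]) cube([1324, 140, 1875]); }


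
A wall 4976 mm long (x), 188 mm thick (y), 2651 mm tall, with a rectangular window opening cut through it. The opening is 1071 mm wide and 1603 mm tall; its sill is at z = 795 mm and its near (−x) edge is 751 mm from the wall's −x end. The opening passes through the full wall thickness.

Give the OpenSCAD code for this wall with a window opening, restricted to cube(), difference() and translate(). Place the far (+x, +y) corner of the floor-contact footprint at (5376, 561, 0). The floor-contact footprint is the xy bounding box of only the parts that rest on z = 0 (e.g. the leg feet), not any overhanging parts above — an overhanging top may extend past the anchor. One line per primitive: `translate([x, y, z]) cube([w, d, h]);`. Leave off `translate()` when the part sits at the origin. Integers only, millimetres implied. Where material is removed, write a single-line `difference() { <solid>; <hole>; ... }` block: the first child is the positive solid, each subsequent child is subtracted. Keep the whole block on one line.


difference() { translate([400, 373, 0]) cube([4976, 188, 2651]); translate([1151, 373, 795]) cube([1071, 188, 1603]); }


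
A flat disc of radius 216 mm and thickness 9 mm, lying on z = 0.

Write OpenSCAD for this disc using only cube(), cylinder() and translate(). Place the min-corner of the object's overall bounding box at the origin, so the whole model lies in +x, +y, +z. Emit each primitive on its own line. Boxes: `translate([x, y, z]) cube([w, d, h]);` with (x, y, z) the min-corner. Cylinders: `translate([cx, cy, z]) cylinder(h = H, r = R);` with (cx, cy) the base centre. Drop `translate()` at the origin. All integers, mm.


translate([216, 216, 0]) cylinder(h = 9, r = 216);


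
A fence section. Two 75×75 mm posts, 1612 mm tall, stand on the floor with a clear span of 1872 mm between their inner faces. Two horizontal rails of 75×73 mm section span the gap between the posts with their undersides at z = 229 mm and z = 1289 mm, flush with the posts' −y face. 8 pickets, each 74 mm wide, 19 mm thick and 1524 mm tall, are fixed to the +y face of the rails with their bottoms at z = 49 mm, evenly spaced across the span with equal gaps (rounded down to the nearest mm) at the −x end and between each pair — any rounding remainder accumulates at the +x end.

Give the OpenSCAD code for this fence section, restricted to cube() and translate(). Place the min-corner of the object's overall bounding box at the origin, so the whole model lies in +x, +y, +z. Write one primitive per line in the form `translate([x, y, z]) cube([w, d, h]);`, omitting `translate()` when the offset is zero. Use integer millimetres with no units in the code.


cube([75, 75, 1612]);
translate([1947, 0, 0]) cube([75, 75, 1612]);
translate([75, 0, 229]) cube([1872, 75, 73]);
translate([75, 0, 1289]) cube([1872, 75, 73]);
translate([217, 75, 49]) cube([74, 19, 1524]);
translate([433, 75, 49]) cube([74, 19, 1524]);
translate([649, 75, 49]) cube([74, 19, 1524]);
translate([865, 75, 49]) cube([74, 19, 1524]);
translate([1081, 75, 49]) cube([74, 19, 1524]);
translate([1297, 75, 49]) cube([74, 19, 1524]);
translate([1513, 75, 49]) cube([74, 19, 1524]);
translate([1729, 75, 49]) cube([74, 19, 1524]);
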